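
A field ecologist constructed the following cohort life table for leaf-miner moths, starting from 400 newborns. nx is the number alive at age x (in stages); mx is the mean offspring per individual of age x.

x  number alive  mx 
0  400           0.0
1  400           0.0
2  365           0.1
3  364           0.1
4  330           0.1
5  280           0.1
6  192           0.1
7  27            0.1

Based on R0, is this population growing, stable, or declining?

lx = nx/n0 = nx/400: 1, 1, 0.9125, 0.91, 0.825, 0.7, 0.48, 0.0675
R0 = Σ lx·mx = 0 + 0 + 0.09125 + 0.091 + 0.0825 + 0.07 + 0.048 + 0.00675 = 0.3895
R0 < 1, so the population is declining.

declining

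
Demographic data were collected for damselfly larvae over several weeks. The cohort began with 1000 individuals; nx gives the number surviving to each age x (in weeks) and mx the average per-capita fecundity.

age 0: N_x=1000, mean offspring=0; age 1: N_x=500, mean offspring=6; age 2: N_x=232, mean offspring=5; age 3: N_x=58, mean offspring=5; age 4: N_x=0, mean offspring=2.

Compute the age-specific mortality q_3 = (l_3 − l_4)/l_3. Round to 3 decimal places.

1.000

lx = nx/n0 = nx/1000: 1, 0.5, 0.232, 0.058, 0
q_3 = (l_3 − l_4) / l_3 = (0.058 − 0) / 0.058
     = 0.058 / 0.058 = 1 → 1.000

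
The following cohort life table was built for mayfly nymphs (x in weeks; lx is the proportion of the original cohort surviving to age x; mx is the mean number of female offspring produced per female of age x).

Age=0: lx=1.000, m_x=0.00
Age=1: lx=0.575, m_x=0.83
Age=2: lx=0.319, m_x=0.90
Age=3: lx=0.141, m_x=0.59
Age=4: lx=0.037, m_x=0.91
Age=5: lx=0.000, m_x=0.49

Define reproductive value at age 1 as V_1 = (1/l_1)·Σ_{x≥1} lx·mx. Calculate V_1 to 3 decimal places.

lx·mx for x ≥ 1: 0.47725, 0.2871, 0.08319, 0.03367, 0 → sum = 0.88121
V_1 = 0.88121 / l_1 = 0.88121 / 0.575 = 1.532539… → 1.533

1.533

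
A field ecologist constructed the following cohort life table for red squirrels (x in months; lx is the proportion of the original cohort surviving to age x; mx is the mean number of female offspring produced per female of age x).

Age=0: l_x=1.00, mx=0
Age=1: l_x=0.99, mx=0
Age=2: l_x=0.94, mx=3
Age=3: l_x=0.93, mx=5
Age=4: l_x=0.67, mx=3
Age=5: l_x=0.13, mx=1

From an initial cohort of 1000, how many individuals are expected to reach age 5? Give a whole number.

Expected survivors = N0 · l_5 = 1000 × 0.13 = 130 → 130

130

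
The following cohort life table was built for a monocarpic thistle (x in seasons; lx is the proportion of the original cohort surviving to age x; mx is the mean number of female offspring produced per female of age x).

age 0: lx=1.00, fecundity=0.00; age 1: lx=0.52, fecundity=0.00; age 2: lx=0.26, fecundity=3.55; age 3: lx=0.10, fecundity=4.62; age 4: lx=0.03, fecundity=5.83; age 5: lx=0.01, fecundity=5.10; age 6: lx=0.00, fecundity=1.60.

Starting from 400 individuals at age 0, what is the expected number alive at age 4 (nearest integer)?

Expected survivors = N0 · l_4 = 400 × 0.03 = 12 → 12

12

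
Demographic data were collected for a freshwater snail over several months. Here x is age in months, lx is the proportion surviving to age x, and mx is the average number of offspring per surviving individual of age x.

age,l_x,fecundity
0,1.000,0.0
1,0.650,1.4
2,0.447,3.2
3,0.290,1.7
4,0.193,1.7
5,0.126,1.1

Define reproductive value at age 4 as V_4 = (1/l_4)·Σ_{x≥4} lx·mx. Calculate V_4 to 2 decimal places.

lx·mx for x ≥ 4: 0.3281, 0.1386 → sum = 0.4667
V_4 = 0.4667 / l_4 = 0.4667 / 0.193 = 2.418135… → 2.42

2.42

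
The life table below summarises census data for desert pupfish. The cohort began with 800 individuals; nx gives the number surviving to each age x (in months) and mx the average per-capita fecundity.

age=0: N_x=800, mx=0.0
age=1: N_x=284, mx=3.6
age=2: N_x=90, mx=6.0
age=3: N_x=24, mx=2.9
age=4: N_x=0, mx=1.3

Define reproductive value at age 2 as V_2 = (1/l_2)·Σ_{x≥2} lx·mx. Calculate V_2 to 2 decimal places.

lx = nx/n0 = nx/800: 1, 0.355, 0.1125, 0.03, 0
lx·mx for x ≥ 2: 0.675, 0.087, 0 → sum = 0.762
V_2 = 0.762 / l_2 = 0.762 / 0.1125 = 6.773333… → 6.77

6.77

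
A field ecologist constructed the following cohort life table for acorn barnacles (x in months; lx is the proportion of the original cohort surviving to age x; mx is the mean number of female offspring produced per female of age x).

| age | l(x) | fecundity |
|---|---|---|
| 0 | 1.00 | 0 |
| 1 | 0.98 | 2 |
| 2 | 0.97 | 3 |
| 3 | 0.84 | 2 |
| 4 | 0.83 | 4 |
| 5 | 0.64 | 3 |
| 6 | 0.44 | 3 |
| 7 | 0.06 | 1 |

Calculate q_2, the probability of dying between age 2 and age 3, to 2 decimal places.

q_2 = (l_2 − l_3) / l_2 = (0.97 − 0.84) / 0.97
     = 0.13 / 0.97 = 0.134021… → 0.13

0.13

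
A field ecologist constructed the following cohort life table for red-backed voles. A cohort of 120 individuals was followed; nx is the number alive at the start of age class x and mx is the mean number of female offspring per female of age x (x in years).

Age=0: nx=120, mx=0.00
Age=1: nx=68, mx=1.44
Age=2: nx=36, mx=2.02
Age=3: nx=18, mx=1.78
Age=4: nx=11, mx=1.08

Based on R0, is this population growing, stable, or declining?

lx = nx/n0 = nx/120: 1, 0.56667…, 0.3, 0.15, 0.09167…
R0 = Σ lx·mx = 0 + 0.816… + 0.606 + 0.267 + 0.099… = 1.788…
R0 > 1, so the population is growing.

growing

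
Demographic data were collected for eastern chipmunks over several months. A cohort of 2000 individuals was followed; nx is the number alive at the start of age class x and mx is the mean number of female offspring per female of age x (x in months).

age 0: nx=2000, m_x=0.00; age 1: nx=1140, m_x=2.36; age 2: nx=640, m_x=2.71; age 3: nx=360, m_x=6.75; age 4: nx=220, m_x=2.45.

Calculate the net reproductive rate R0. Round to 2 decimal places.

3.70

lx = nx/n0 = nx/2000: 1, 0.57, 0.32, 0.18, 0.11
lx·mx by age: 0, 1.3452, 0.8672, 1.215, 0.2695
R0 = Σ lx·mx = 3.6969 → 3.70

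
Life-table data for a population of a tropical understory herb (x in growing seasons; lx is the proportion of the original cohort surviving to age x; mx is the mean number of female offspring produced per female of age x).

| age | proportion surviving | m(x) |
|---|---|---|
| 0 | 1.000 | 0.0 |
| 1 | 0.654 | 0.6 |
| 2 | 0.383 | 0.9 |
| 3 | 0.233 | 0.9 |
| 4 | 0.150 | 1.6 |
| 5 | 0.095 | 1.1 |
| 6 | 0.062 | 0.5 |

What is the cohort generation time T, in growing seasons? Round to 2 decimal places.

lx·mx: 0, 0.3924, 0.3447, 0.2097, 0.24, 0.1045, 0.031 → R0 = 1.3223
x·lx·mx: 0, 0.3924, 0.6894, 0.6291, 0.96, 0.5225, 0.186 → Σ = 3.3794
T = 3.3794 / 1.3223 = 2.555698… → 2.56

2.56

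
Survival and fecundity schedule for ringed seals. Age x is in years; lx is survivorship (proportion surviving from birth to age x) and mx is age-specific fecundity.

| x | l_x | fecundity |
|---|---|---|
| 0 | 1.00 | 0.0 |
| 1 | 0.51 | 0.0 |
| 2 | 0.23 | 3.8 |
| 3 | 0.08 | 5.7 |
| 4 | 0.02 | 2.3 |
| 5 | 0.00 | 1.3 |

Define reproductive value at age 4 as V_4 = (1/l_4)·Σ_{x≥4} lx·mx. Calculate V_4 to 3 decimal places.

2.300

lx·mx for x ≥ 4: 0.046, 0 → sum = 0.046
V_4 = 0.046 / l_4 = 0.046 / 0.02 = 2.3 → 2.300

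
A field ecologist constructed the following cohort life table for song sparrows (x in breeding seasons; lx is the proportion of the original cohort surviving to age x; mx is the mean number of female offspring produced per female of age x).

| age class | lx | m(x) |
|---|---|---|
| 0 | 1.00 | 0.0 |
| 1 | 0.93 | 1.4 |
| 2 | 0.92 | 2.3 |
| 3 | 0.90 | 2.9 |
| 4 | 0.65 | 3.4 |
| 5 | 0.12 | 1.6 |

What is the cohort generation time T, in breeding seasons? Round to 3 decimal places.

2.748

lx·mx: 0, 1.302, 2.116, 2.61, 2.21, 0.192 → R0 = 8.43
x·lx·mx: 0, 1.302, 4.232, 7.83, 8.84, 0.96 → Σ = 23.164
T = 23.164 / 8.43 = 2.747805… → 2.748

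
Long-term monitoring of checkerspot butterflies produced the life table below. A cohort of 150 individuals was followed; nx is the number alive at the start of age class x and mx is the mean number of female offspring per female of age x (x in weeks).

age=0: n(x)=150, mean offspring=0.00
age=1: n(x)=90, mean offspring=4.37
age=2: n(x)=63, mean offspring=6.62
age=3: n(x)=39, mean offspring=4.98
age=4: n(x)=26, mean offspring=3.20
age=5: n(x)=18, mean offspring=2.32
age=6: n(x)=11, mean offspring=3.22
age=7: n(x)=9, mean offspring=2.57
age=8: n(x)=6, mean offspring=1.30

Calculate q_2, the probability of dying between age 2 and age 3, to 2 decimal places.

0.38

lx = nx/n0 = nx/150: 1, 0.6, 0.42, 0.26, 0.17333…, 0.12, 0.07333…, 0.06, 0.04
q_2 = (l_2 − l_3) / l_2 = (0.42 − 0.26) / 0.42
     = 0.16 / 0.42 = 0.380952… → 0.38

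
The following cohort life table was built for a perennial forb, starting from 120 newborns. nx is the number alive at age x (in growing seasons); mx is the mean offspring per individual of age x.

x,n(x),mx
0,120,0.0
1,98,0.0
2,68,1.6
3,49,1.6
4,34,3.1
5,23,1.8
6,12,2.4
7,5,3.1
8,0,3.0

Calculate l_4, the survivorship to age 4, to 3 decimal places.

l_4 = n_4/n_0 = 34/120 = 0.283333… → 0.283

0.283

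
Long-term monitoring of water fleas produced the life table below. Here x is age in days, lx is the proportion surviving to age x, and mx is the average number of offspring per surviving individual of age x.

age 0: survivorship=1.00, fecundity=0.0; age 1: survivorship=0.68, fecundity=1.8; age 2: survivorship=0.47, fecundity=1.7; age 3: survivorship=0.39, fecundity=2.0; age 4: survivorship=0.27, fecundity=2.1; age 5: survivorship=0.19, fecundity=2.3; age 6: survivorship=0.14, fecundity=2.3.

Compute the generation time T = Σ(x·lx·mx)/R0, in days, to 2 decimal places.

2.80

lx·mx: 0, 1.224, 0.799, 0.78, 0.567, 0.437, 0.322 → R0 = 4.129
x·lx·mx: 0, 1.224, 1.598, 2.34, 2.268, 2.185, 1.932 → Σ = 11.547
T = 11.547 / 4.129 = 2.796561… → 2.80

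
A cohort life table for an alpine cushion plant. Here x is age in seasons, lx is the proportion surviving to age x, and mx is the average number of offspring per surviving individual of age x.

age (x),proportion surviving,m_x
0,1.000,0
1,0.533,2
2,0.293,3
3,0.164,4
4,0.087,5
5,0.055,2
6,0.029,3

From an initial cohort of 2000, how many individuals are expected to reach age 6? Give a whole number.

Expected survivors = N0 · l_6 = 2000 × 0.029 = 58 → 58

58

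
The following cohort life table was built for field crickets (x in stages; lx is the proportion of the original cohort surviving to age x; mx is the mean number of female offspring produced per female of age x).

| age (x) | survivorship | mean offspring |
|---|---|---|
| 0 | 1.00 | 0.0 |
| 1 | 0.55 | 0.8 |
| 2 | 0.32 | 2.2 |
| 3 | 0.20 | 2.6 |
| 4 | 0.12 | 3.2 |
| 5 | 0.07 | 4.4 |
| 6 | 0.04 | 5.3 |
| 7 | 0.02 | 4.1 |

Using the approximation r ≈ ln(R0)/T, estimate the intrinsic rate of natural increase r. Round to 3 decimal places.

0.310

R0 = Σ lx·mx = 0 + 0.44 + 0.704 + 0.52 + 0.384 + 0.308 + 0.212 + 0.082 = 2.65
Σ x·lx·mx = 8.33; T = 8.33/2.65 = 3.1434…
r ≈ ln(R0)/T = ln(2.65)/3.1434… = 0.31003… → 0.310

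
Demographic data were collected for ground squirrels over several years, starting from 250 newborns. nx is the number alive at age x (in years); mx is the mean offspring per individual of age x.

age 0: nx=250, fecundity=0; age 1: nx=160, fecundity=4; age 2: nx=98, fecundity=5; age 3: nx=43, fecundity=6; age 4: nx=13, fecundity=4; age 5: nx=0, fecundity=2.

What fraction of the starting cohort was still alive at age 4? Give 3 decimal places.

l_4 = n_4/n_0 = 13/250 = 0.052 → 0.052

0.052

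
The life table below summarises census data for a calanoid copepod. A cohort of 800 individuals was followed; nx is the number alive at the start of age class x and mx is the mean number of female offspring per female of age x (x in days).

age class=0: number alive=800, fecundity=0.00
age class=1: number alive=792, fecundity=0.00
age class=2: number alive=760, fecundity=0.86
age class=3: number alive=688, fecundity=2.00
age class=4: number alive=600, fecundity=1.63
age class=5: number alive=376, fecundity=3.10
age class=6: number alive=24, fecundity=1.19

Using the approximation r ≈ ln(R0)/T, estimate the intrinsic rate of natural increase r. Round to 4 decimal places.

lx = nx/n0 = nx/800: 1, 0.99, 0.95, 0.86, 0.75, 0.47, 0.03
R0 = Σ lx·mx = 0 + 0 + 0.817 + 1.72 + 1.2225 + 1.457 + 0.0357 = 5.2522
Σ x·lx·mx = 19.1832; T = 19.1832/5.2522 = 3.65241…
r ≈ ln(R0)/T = ln(5.2522)/3.65241… = 0.454124… → 0.4541

0.4541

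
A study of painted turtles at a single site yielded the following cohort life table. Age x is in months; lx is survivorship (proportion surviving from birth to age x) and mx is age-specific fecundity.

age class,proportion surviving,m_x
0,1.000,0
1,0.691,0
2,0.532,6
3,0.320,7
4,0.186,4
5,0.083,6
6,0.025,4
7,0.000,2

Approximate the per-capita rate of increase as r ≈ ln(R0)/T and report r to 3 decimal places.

0.676

R0 = Σ lx·mx = 0 + 0 + 3.192 + 2.24 + 0.744 + 0.498 + 0.1 + 0 = 6.774
Σ x·lx·mx = 19.17; T = 19.17/6.774 = 2.82994…
r ≈ ln(R0)/T = ln(6.774)/2.82994… = 0.67602… → 0.676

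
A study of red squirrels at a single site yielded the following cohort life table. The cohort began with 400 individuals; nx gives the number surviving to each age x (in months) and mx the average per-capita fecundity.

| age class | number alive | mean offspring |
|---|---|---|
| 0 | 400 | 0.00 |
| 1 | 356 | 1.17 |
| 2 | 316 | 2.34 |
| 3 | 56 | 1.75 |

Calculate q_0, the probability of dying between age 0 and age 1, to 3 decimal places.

lx = nx/n0 = nx/400: 1, 0.89, 0.79, 0.14
q_0 = (l_0 − l_1) / l_0 = (1 − 0.89) / 1
     = 0.11 / 1 = 0.11 → 0.110

0.110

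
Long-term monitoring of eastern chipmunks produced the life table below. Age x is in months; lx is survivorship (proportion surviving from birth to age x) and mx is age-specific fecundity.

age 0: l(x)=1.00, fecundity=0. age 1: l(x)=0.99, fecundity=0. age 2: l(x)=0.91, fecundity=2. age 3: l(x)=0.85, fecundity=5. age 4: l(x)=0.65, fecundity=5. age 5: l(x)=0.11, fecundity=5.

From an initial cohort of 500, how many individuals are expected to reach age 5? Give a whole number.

55

Expected survivors = N0 · l_5 = 500 × 0.11 = 55 → 55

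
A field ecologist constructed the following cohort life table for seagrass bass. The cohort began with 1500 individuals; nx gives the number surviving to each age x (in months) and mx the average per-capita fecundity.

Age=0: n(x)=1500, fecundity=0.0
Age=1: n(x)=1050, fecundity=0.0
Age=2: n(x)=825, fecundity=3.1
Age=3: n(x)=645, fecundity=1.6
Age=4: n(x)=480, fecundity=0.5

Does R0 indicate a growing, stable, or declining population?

lx = nx/n0 = nx/1500: 1, 0.7, 0.55, 0.43, 0.32
R0 = Σ lx·mx = 0 + 0 + 1.705 + 0.688 + 0.16 = 2.553
R0 > 1, so the population is growing.

growing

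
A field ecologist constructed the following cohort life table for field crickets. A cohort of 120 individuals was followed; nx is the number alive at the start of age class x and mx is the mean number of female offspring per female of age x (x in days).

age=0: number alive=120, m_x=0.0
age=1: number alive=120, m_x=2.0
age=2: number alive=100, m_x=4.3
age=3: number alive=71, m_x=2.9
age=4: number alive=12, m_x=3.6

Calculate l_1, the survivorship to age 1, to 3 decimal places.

1.000

l_1 = n_1/n_0 = 120/120 = 1 → 1.000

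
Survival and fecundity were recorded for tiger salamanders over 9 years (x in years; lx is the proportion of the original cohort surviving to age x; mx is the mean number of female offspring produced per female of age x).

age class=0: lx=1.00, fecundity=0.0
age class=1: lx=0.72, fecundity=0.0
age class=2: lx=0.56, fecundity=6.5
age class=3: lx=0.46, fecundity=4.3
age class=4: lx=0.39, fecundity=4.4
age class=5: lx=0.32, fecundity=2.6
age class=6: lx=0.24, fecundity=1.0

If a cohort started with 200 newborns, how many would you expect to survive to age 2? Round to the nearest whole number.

112

Expected survivors = N0 · l_2 = 200 × 0.56 = 112 → 112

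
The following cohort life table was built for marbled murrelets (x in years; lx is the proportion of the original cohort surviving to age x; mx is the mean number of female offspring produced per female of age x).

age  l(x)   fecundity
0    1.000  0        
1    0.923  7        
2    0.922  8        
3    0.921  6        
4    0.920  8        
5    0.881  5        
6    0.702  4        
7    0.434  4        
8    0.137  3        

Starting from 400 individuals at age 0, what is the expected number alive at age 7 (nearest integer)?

174

Expected survivors = N0 · l_7 = 400 × 0.434 = 173.6 → 174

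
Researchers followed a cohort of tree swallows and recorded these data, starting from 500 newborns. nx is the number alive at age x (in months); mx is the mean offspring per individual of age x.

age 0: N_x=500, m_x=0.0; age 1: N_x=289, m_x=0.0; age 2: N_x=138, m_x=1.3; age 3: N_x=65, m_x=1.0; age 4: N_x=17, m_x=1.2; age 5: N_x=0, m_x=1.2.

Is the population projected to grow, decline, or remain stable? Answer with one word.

lx = nx/n0 = nx/500: 1, 0.578, 0.276, 0.13, 0.034, 0
R0 = Σ lx·mx = 0 + 0 + 0.3588 + 0.13 + 0.0408 + 0 = 0.5296
R0 < 1, so the population is declining.

declining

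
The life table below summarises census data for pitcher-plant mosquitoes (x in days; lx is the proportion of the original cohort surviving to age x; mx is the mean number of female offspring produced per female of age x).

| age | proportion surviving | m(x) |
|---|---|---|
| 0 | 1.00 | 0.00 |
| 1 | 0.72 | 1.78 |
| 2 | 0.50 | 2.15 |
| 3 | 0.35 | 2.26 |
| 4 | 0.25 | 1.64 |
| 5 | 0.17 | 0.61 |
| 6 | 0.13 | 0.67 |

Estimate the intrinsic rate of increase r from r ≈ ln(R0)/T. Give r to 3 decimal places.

R0 = Σ lx·mx = 0 + 1.2816 + 1.075 + 0.791 + 0.41 + 0.1037 + 0.0871 = 3.7484
Σ x·lx·mx = 8.4857; T = 8.4857/3.7484 = 2.26382…
r ≈ ln(R0)/T = ln(3.7484)/2.26382… = 0.58367… → 0.584

0.584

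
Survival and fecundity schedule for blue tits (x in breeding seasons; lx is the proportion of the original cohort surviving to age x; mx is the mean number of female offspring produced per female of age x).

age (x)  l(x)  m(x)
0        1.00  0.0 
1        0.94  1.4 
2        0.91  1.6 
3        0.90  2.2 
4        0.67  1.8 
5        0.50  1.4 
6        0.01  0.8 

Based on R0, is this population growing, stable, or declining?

growing

R0 = Σ lx·mx = 0 + 1.316 + 1.456 + 1.98 + 1.206 + 0.7 + 0.008 = 6.666
R0 > 1, so the population is growing.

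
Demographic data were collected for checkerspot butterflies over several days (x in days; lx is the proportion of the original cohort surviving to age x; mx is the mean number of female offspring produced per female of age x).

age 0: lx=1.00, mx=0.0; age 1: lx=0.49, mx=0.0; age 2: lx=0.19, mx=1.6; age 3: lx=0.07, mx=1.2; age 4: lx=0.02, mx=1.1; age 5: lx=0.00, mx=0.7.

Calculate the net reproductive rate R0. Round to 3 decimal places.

lx·mx by age: 0, 0, 0.304, 0.084, 0.022, 0
R0 = Σ lx·mx = 0.41 → 0.410

0.410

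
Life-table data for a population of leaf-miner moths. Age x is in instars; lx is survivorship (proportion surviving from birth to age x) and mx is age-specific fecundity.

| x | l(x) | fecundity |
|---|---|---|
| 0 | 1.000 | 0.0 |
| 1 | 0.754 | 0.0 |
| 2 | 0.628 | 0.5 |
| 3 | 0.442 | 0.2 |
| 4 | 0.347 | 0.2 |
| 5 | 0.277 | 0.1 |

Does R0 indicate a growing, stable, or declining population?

declining

R0 = Σ lx·mx = 0 + 0 + 0.314 + 0.0884 + 0.0694 + 0.0277 = 0.4995
R0 < 1, so the population is declining.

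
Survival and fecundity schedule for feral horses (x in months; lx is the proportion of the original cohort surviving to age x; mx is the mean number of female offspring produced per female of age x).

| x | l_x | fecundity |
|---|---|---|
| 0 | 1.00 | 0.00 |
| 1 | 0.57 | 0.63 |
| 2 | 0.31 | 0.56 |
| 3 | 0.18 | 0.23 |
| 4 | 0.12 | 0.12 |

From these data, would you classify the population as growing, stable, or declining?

declining

R0 = Σ lx·mx = 0 + 0.3591 + 0.1736 + 0.0414 + 0.0144 = 0.5885
R0 < 1, so the population is declining.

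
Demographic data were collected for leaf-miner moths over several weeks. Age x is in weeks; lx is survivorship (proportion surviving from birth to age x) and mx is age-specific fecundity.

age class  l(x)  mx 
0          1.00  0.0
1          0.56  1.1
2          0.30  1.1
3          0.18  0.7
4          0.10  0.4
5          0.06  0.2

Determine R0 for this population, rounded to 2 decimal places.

lx·mx by age: 0, 0.616, 0.33, 0.126, 0.04, 0.012
R0 = Σ lx·mx = 1.124 → 1.12

1.12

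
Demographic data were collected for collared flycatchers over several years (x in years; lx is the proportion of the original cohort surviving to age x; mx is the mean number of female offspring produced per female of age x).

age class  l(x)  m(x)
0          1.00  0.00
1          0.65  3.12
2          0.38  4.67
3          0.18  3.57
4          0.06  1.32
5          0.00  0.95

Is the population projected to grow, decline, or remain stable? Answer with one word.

growing

R0 = Σ lx·mx = 0 + 2.028 + 1.7746 + 0.6426 + 0.0792 + 0 = 4.5244
R0 > 1, so the population is growing.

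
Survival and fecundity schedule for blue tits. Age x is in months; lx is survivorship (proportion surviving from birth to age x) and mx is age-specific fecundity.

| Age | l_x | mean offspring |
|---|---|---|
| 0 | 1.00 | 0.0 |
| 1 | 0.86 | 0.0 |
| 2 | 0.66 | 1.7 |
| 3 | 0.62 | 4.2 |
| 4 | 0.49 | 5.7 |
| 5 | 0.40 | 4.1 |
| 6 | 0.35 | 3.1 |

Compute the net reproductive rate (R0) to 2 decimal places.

9.24

lx·mx by age: 0, 0, 1.122, 2.604, 2.793, 1.64, 1.085
R0 = Σ lx·mx = 9.244 → 9.24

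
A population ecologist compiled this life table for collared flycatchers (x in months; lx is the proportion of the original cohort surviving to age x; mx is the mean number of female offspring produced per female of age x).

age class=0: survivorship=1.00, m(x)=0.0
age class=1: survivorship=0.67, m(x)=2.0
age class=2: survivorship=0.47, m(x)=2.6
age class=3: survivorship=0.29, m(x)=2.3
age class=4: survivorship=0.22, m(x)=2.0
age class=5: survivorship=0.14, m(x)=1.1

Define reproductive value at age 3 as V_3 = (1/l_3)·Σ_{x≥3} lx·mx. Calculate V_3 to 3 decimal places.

4.348

lx·mx for x ≥ 3: 0.667, 0.44, 0.154 → sum = 1.261
V_3 = 1.261 / l_3 = 1.261 / 0.29 = 4.348276… → 4.348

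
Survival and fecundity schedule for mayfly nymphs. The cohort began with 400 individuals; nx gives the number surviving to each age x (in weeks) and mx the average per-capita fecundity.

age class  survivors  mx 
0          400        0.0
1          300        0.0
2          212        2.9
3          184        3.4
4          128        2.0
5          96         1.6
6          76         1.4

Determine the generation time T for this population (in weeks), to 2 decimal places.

lx = nx/n0 = nx/400: 1, 0.75, 0.53, 0.46, 0.32, 0.24, 0.19
lx·mx: 0, 0, 1.537, 1.564, 0.64, 0.384, 0.266 → R0 = 4.391
x·lx·mx: 0, 0, 3.074, 4.692, 2.56, 1.92, 1.596 → Σ = 13.842
T = 13.842 / 4.391 = 3.152357… → 3.15

3.15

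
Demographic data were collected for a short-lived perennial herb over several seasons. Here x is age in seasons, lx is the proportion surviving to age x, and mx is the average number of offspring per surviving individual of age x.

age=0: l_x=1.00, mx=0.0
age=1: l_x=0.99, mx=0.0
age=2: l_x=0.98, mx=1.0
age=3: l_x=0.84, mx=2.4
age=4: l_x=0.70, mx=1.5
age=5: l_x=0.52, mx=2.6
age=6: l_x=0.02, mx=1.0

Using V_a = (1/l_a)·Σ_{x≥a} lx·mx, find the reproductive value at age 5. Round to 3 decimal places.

lx·mx for x ≥ 5: 1.352, 0.02 → sum = 1.372
V_5 = 1.372 / l_5 = 1.372 / 0.52 = 2.638462… → 2.638

2.638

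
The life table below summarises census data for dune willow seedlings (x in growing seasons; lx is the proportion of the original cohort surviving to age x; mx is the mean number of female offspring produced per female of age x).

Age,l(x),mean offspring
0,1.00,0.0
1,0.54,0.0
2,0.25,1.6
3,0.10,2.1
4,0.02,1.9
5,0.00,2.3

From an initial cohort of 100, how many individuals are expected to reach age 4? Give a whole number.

2

Expected survivors = N0 · l_4 = 100 × 0.02 = 2 → 2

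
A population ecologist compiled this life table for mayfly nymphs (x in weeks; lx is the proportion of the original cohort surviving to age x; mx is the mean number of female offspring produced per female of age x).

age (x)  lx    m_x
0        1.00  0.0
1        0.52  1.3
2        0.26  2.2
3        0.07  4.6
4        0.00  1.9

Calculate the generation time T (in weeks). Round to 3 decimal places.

1.775

lx·mx: 0, 0.676, 0.572, 0.322, 0 → R0 = 1.57
x·lx·mx: 0, 0.676, 1.144, 0.966, 0 → Σ = 2.786
T = 2.786 / 1.57 = 1.774522… → 1.775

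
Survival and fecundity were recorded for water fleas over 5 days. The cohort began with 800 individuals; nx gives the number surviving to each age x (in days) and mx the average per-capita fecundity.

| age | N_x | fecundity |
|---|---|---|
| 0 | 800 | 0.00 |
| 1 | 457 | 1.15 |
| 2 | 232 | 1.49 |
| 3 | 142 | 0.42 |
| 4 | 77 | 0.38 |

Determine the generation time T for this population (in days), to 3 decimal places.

1.576

lx = nx/n0 = nx/800: 1, 0.57125, 0.29, 0.1775, 0.09625
lx·mx: 0, 0.656938…, 0.4321, 0.07455, 0.036575… → R0 = 1.200163…
x·lx·mx: 0, 0.656938…, 0.8642, 0.22365, 0.1463… → Σ = 1.891088…
T = 1.891088… / 1.200163… = 1.575693… → 1.576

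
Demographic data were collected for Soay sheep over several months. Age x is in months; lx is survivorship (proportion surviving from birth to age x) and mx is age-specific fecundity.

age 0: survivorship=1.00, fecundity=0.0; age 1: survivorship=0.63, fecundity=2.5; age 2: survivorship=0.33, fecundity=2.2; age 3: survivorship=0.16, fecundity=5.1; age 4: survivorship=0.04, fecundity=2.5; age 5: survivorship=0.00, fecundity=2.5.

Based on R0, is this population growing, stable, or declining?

growing

R0 = Σ lx·mx = 0 + 1.575 + 0.726 + 0.816 + 0.1 + 0 = 3.217
R0 > 1, so the population is growing.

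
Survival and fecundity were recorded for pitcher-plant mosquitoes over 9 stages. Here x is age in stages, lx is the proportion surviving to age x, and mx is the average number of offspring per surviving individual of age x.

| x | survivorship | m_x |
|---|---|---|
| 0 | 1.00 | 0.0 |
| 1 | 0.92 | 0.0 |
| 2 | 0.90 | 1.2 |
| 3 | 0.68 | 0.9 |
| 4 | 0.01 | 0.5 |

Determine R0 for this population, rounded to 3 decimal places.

1.697

lx·mx by age: 0, 0, 1.08, 0.612, 0.005
R0 = Σ lx·mx = 1.697 → 1.697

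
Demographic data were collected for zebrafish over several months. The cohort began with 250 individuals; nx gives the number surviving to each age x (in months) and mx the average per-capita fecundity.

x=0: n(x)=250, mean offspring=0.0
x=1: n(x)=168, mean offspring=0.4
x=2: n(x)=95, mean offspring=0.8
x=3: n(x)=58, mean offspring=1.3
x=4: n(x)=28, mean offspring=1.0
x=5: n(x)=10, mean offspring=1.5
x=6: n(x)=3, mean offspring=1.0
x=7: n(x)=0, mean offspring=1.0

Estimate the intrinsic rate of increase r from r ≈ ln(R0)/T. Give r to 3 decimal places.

lx = nx/n0 = nx/250: 1, 0.672, 0.38, 0.232, 0.112, 0.04, 0.012, 0
R0 = Σ lx·mx = 0 + 0.2688 + 0.304 + 0.3016 + 0.112 + 0.06 + 0.012 + 0 = 1.0584
Σ x·lx·mx = 2.6016; T = 2.6016/1.0584 = 2.45805…
r ≈ ln(R0)/T = ln(1.0584)/2.45805… = 0.02309… → 0.023

0.023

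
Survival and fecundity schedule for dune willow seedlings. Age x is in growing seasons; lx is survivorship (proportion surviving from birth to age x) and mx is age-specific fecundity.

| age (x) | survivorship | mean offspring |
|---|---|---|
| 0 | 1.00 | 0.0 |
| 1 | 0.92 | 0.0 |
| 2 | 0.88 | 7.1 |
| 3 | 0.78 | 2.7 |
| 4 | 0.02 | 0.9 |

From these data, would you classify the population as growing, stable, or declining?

growing

R0 = Σ lx·mx = 0 + 0 + 6.248 + 2.106 + 0.018 = 8.372
R0 > 1, so the population is growing.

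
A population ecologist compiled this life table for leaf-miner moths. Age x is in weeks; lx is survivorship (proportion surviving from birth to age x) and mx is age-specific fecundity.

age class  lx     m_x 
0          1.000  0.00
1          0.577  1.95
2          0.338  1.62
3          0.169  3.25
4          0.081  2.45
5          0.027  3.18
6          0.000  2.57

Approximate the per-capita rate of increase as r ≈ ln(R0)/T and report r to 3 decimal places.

R0 = Σ lx·mx = 0 + 1.12515 + 0.54756 + 0.54925 + 0.19845 + 0.08586 + 0 = 2.50627
Σ x·lx·mx = 5.09112; T = 5.09112/2.50627 = 2.03135…
r ≈ ln(R0)/T = ln(2.50627)/2.03135… = 0.45231… → 0.452

0.452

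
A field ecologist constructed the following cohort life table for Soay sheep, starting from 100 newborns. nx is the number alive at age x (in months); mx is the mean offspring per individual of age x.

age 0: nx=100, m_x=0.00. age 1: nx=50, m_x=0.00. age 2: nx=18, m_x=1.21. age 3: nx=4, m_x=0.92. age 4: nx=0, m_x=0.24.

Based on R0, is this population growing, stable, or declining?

lx = nx/n0 = nx/100: 1, 0.5, 0.18, 0.04, 0
R0 = Σ lx·mx = 0 + 0 + 0.2178 + 0.0368 + 0 = 0.2546
R0 < 1, so the population is declining.

declining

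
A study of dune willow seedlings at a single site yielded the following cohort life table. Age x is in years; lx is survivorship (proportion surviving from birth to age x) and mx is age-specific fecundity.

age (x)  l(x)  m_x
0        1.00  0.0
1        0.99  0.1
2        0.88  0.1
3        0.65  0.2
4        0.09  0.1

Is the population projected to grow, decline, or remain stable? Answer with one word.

declining

R0 = Σ lx·mx = 0 + 0.099 + 0.088 + 0.13 + 0.009 = 0.326
R0 < 1, so the population is declining.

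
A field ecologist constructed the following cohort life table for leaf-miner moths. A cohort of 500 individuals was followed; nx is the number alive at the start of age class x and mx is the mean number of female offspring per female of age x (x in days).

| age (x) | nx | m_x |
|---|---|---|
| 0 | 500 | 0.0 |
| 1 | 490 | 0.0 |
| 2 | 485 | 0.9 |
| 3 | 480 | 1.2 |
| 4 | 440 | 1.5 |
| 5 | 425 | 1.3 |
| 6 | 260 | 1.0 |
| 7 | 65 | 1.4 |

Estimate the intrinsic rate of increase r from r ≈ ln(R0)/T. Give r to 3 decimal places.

lx = nx/n0 = nx/500: 1, 0.98, 0.97, 0.96, 0.88, 0.85, 0.52, 0.13
R0 = Σ lx·mx = 0 + 0 + 0.873 + 1.152 + 1.32 + 1.105 + 0.52 + 0.182 = 5.152
Σ x·lx·mx = 20.401; T = 20.401/5.152 = 3.95982…
r ≈ ln(R0)/T = ln(5.152)/3.95982… = 0.414… → 0.414

0.414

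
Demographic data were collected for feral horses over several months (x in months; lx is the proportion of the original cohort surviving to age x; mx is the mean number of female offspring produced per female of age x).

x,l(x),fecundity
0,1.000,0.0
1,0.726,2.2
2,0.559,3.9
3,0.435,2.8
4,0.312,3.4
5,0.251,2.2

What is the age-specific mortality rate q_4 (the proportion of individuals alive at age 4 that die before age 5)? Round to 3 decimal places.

q_4 = (l_4 − l_5) / l_4 = (0.312 − 0.251) / 0.312
     = 0.061 / 0.312 = 0.195513… → 0.196

0.196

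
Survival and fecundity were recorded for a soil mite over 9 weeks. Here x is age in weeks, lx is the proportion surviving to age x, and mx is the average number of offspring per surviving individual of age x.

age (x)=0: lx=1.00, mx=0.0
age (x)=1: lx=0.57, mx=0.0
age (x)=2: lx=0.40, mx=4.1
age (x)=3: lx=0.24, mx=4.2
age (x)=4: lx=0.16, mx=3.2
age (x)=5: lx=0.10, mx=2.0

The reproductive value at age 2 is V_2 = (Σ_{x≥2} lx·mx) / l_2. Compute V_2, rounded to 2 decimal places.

8.40

lx·mx for x ≥ 2: 1.64, 1.008, 0.512, 0.2 → sum = 3.36
V_2 = 3.36 / l_2 = 3.36 / 0.4 = 8.4 → 8.40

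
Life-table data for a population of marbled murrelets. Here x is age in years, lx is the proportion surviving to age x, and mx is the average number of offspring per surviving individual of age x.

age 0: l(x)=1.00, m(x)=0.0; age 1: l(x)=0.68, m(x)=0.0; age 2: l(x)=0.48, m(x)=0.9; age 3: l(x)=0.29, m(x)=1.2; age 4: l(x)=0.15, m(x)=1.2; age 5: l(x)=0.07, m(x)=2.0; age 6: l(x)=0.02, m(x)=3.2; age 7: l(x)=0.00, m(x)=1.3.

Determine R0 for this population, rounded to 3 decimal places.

1.164

lx·mx by age: 0, 0, 0.432, 0.348, 0.18, 0.14, 0.064, 0
R0 = Σ lx·mx = 1.164 → 1.164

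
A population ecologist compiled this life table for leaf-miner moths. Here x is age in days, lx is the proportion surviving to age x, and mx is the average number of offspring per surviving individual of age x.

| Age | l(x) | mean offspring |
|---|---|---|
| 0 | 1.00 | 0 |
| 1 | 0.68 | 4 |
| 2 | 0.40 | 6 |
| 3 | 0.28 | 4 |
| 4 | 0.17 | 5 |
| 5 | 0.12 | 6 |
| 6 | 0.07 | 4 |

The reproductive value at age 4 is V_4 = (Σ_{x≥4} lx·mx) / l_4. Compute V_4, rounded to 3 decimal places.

lx·mx for x ≥ 4: 0.85, 0.72, 0.28 → sum = 1.85
V_4 = 1.85 / l_4 = 1.85 / 0.17 = 10.882353… → 10.882

10.882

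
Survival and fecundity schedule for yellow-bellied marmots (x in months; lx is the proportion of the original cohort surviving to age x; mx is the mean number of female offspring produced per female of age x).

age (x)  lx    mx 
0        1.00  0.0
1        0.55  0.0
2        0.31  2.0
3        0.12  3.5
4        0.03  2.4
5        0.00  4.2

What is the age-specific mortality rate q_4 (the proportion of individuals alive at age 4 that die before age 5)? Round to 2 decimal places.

1.00

q_4 = (l_4 − l_5) / l_4 = (0.03 − 0) / 0.03
     = 0.03 / 0.03 = 1 → 1.00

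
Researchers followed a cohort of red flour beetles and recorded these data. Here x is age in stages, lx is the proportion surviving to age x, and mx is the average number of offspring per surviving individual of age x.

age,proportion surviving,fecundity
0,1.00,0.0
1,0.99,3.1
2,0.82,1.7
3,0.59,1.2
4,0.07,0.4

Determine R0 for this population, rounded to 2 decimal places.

lx·mx by age: 0, 3.069, 1.394, 0.708, 0.028
R0 = Σ lx·mx = 5.199 → 5.20

5.20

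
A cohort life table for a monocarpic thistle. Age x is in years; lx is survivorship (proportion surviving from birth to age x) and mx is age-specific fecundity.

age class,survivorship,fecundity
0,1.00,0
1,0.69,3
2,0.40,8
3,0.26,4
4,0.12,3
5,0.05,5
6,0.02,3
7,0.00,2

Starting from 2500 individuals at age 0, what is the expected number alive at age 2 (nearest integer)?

Expected survivors = N0 · l_2 = 2500 × 0.40 = 1000 → 1000

1000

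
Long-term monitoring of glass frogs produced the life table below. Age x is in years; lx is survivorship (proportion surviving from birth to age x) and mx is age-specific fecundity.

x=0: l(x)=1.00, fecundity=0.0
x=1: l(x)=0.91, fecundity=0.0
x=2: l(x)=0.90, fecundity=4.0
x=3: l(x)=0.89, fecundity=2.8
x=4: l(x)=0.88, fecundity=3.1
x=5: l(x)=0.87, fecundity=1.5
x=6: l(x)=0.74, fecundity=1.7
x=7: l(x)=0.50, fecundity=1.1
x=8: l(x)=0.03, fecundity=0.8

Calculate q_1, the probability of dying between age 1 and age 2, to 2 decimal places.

q_1 = (l_1 − l_2) / l_1 = (0.91 − 0.9) / 0.91
     = 0.01 / 0.91 = 0.010989… → 0.01

0.01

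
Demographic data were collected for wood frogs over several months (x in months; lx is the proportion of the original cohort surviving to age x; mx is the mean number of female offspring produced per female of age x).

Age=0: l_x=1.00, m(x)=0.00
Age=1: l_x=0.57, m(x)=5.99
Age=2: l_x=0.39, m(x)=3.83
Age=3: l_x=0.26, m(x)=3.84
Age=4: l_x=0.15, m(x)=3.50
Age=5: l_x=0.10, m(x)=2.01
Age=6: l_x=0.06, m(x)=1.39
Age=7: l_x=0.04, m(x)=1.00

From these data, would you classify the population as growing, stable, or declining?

R0 = Σ lx·mx = 0 + 3.4143 + 1.4937 + 0.9984 + 0.525 + 0.201 + 0.0834 + 0.04 = 6.7558
R0 > 1, so the population is growing.

growing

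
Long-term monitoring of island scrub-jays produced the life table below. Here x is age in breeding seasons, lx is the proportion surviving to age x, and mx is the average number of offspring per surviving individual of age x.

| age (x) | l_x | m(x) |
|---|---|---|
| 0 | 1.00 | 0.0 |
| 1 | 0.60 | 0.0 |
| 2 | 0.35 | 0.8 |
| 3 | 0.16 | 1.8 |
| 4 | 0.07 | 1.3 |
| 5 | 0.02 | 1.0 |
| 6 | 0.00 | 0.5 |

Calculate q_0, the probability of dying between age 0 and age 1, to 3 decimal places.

0.400

q_0 = (l_0 − l_1) / l_0 = (1 − 0.6) / 1
     = 0.4 / 1 = 0.4 → 0.400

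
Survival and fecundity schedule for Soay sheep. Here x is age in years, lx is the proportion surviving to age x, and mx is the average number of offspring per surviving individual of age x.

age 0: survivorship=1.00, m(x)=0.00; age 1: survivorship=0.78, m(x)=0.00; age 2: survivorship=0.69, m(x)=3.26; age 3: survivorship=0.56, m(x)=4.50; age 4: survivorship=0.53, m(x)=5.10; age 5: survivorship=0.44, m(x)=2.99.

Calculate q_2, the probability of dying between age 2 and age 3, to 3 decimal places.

q_2 = (l_2 − l_3) / l_2 = (0.69 − 0.56) / 0.69
     = 0.13 / 0.69 = 0.188406… → 0.188

0.188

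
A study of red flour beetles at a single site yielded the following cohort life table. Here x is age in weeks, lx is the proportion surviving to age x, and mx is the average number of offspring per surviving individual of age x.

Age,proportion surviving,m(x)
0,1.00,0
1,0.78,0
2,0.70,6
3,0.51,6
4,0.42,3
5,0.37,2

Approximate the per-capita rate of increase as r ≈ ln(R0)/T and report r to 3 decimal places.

0.783

R0 = Σ lx·mx = 0 + 0 + 4.2 + 3.06 + 1.26 + 0.74 = 9.26
Σ x·lx·mx = 26.32; T = 26.32/9.26 = 2.84233…
r ≈ ln(R0)/T = ln(9.26)/2.84233… = 0.78306… → 0.783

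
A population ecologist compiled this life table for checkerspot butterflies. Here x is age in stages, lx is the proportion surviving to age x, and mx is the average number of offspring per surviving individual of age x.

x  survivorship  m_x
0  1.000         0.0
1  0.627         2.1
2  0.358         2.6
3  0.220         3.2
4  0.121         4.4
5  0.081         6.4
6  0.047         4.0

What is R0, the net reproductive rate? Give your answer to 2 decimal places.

lx·mx by age: 0, 1.3167, 0.9308, 0.704, 0.5324, 0.5184, 0.188
R0 = Σ lx·mx = 4.1903 → 4.19

4.19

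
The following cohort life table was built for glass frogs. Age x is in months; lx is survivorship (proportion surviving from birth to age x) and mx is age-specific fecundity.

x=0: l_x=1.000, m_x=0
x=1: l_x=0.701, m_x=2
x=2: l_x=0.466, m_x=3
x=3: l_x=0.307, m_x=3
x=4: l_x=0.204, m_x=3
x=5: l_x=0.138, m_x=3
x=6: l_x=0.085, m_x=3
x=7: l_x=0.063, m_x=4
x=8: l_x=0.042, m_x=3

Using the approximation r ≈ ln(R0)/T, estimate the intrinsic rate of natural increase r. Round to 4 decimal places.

0.5737

R0 = Σ lx·mx = 0 + 1.402 + 1.398 + 0.921 + 0.612 + 0.414 + 0.255 + 0.252 + 0.126 = 5.38
Σ x·lx·mx = 15.781; T = 15.781/5.38 = 2.93327…
r ≈ ln(R0)/T = ln(5.38)/2.93327… = 0.573656… → 0.5737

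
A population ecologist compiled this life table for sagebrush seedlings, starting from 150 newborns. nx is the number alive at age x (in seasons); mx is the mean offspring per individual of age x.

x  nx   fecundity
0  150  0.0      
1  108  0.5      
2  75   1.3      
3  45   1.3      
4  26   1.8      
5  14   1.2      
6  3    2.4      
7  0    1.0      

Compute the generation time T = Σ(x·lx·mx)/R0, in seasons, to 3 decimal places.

lx = nx/n0 = nx/150: 1, 0.72, 0.5, 0.3, 0.17333…, 0.09333…, 0.02, 0
lx·mx: 0, 0.36, 0.65, 0.39, 0.312…, 0.112…, 0.048, 0 → R0 = 1.872…
x·lx·mx: 0, 0.36, 1.3, 1.17, 1.248…, 0.56…, 0.288, 0 → Σ = 4.926…
T = 4.926… / 1.872… = 2.63141… → 2.631

2.631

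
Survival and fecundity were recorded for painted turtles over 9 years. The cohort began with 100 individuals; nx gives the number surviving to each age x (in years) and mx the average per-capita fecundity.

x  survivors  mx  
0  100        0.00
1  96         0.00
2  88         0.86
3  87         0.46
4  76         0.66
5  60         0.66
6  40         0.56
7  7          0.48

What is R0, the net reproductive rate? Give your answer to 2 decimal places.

lx = nx/n0 = nx/100: 1, 0.96, 0.88, 0.87, 0.76, 0.6, 0.4, 0.07
lx·mx by age: 0, 0, 0.7568, 0.4002, 0.5016, 0.396, 0.224, 0.0336
R0 = Σ lx·mx = 2.3122 → 2.31

2.31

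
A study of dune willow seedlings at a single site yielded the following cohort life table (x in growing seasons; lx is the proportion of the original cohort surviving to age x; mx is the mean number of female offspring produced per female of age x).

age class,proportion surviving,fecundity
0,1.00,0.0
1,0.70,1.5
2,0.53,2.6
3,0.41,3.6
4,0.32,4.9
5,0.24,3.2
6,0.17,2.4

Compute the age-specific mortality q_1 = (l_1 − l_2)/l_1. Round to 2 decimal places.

q_1 = (l_1 − l_2) / l_1 = (0.7 − 0.53) / 0.7
     = 0.17 / 0.7 = 0.242857… → 0.24

0.24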